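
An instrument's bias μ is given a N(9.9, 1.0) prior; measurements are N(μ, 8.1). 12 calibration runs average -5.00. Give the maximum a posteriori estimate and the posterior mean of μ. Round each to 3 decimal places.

maximum a posteriori estimate = 1.004, posterior mean = 1.004

Posterior for μ is Normal. Precision-weighted mean: (1/1.0·9.9 + 12/8.1·-5.00) / (1/1.0 + 12/8.1) = 1.004.
A Normal posterior is symmetric, so mode = mean.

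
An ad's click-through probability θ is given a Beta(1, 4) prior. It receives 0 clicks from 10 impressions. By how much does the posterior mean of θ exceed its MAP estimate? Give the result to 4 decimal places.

Posterior: Beta(1+0, 4+10) = Beta(1, 14).
Since α = 1 ≤ 1 and β > 1, the Beta density is monotone decreasing on [0,1]; the mode is at 0.
Mean = 1/(1+14) = 0.0667.
Difference = 0.0667 − 0.0000 = 0.0667.

0.0667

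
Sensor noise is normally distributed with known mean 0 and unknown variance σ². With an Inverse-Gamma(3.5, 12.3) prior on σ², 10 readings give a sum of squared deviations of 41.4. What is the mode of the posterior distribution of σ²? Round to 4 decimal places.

Posterior: Inverse-Gamma(shape = 3.5+10/2 = 8.5, scale = 12.3+41.4/2 = 33.0).
Mode = β/(α+1) = 33.0/9.5 = 3.4737.
Mean = β/(α−1) = 33.0/7.5 = 4.4000.
This is the posterior mode — the MAP estimate.

3.4737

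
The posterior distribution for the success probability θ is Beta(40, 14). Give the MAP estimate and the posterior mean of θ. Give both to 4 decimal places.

Mode = (40−1)/(40+14−2) = 39/52 = 0.7500.
Mean = 40/(40+14) = 40/54 = 0.7407.
Left-skewed posterior ⇒ mean < mode.

MAP = 0.7500; posterior mean = 0.7407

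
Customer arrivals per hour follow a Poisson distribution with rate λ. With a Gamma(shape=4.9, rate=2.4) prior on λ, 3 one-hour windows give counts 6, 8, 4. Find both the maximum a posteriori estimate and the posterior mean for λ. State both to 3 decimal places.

Σ counts = 18. Posterior: Gamma(shape = 4.9+18 = 22.9, rate = 2.4+3 = 5.4).
Mode = (α−1)/β = 21.9/5.4 = 4.056.
Mean = α/β = 22.9/5.4 = 4.241.

MAP = 4.056, posterior mean = 4.241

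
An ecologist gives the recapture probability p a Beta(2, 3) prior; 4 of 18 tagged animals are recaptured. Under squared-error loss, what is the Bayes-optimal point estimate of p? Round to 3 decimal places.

0.261

Posterior: Beta(2+4, 3+14) = Beta(6, 17).
Mode = (6−1)/(6+17−2) = 5/21 = 0.238.
Mean = 6/(6+17) = 6/23 = 0.261.
Squared-error loss ⇒ the optimal estimator is the posterior mean.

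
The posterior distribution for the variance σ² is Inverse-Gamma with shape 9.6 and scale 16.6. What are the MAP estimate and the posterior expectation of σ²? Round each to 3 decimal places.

Mode = β/(α+1) = 16.6/10.6 = 1.566.
Mean = β/(α−1) = 16.6/8.6 = 1.930.
The posterior is right-skewed, so the mean exceeds the mode.

MAP: 1.566. Posterior mean: 1.930.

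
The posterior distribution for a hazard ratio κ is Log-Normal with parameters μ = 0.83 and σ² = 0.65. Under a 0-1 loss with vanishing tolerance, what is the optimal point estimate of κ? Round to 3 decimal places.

Mode = exp(μ − σ²) = exp(0.18) = 1.197.
Mean = exp(μ + σ²/2) = exp(1.155) = 3.174.
This is the posterior mode — the MAP estimate.

1.197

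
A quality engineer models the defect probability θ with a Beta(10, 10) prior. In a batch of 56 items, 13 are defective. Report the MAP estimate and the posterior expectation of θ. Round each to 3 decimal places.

Posterior: Beta(10+13, 10+43) = Beta(23, 53).
Mode = (23−1)/(23+53−2) = 22/74 = 0.297.
Mean = 23/(23+53) = 23/76 = 0.303.

MAP = 0.297; posterior mean = 0.303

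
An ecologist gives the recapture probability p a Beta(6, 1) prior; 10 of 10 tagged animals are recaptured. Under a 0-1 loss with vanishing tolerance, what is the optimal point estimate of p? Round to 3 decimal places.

Posterior: Beta(6+10, 1+0) = Beta(16, 1).
Since β = 1 ≤ 1 and α > 1, the Beta density is monotone increasing on [0,1]; the mode is at 1.
Mean = 16/(16+1) = 0.941.
This is the posterior mode — the MAP estimate.

1.000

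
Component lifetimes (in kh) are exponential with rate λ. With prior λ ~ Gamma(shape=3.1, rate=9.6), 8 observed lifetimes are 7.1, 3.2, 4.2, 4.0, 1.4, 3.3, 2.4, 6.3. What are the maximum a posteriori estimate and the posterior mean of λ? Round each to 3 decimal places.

MAP = 0.243, posterior mean = 0.267

Σ times = 31.9. Posterior: Gamma(shape = 3.1+8 = 11.1, rate = 9.6+31.9 = 41.5).
Mode = (α−1)/β = 10.1/41.5 = 0.243.
Mean = α/β = 11.1/41.5 = 0.267.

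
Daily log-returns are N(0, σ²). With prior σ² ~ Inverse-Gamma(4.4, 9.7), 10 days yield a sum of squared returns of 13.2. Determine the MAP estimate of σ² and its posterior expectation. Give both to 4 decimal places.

Posterior: Inverse-Gamma(shape = 4.4+10/2 = 9.4, scale = 9.7+13.2/2 = 16.3).
Mode = β/(α+1) = 16.3/10.4 = 1.5673.
Mean = β/(α−1) = 16.3/8.4 = 1.9405.

MAP estimate = 1.5673, posterior expectation = 1.9405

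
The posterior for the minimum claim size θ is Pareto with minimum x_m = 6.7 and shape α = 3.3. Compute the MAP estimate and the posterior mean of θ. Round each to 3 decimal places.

MAP = 6.700; posterior mean = 9.613

The Pareto density is strictly decreasing on [x_m, ∞), so the mode is x_m = 6.700.
Mean = α·x_m/(α−1) = 3.3·6.7/2.3 = 9.613.
Right-skewed posterior ⇒ mode < mean.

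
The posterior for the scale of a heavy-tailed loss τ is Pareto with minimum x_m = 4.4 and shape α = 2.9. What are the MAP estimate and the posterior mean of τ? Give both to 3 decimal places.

MAP estimate = 4.400, posterior mean = 6.716

The Pareto density is strictly decreasing on [x_m, ∞), so the mode is x_m = 4.400.
Mean = α·x_m/(α−1) = 2.9·4.4/1.9 = 6.716.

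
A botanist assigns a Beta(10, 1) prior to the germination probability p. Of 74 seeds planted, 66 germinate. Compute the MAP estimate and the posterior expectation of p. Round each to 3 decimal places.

Posterior: Beta(10+66, 1+8) = Beta(76, 9).
Mode = (76−1)/(76+9−2) = 75/83 = 0.904.
Mean = 76/(76+9) = 76/85 = 0.894.

MAP: 0.904. Posterior mean: 0.894.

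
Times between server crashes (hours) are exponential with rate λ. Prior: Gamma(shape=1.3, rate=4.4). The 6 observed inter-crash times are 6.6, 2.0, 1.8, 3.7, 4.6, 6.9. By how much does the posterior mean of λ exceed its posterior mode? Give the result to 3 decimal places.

0.033

Σ times = 25.6. Posterior: Gamma(shape = 1.3+6 = 7.3, rate = 4.4+25.6 = 30.0).
Mode = (α−1)/β = 6.3/30.0 = 0.210.
Mean = α/β = 7.3/30.0 = 0.243.
Difference = 0.243 − 0.210 = 0.033.
The mean is pulled above the mode by the posterior's right skew.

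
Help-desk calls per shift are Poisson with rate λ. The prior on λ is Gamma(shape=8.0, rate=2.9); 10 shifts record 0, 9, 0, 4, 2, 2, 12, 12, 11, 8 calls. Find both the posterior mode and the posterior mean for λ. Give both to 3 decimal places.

Σ counts = 60. Posterior: Gamma(shape = 8.0+60 = 68.0, rate = 2.9+10 = 12.9).
Mode = (α−1)/β = 67.0/12.9 = 5.194.
Mean = α/β = 68.0/12.9 = 5.271.

MAP = 5.194; posterior mean = 5.271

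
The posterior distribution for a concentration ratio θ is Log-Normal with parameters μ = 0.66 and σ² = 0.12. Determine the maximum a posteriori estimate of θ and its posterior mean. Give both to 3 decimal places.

MAP = 1.716; posterior mean = 2.054

Mode = exp(μ − σ²) = exp(0.54) = 1.716.
Mean = exp(μ + σ²/2) = exp(0.720) = 2.054.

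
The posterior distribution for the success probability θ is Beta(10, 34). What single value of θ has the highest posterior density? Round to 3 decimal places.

0.214

Mode = (10−1)/(10+34−2) = 9/42 = 0.214.
Mean = 10/(10+34) = 10/44 = 0.227.
This is the posterior mode — the MAP estimate.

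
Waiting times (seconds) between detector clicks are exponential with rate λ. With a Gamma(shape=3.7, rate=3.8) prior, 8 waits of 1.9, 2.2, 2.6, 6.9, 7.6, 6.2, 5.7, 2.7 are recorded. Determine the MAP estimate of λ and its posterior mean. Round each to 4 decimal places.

MAP = 0.2702, posterior mean = 0.2955

Σ times = 35.8. Posterior: Gamma(shape = 3.7+8 = 11.7, rate = 3.8+35.8 = 39.6).
Mode = (α−1)/β = 10.7/39.6 = 0.2702.
Mean = α/β = 11.7/39.6 = 0.2955.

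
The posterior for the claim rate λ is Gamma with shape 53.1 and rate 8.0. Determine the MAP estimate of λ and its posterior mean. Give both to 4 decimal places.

Mode = (α−1)/β = 52.1/8.0 = 6.5125.
Mean = α/β = 53.1/8.0 = 6.6375.
Right-skewed posterior ⇒ mode < mean.

MAP = 6.5125; posterior mean = 6.6375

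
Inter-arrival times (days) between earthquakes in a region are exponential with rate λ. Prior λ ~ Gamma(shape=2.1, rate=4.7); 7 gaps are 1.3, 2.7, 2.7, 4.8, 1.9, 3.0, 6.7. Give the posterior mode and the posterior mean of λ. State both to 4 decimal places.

MAP: 0.2914. Posterior mean: 0.3273.

Σ times = 23.1. Posterior: Gamma(shape = 2.1+7 = 9.1, rate = 4.7+23.1 = 27.8).
Mode = (α−1)/β = 8.1/27.8 = 0.2914.
Mean = α/β = 9.1/27.8 = 0.3273.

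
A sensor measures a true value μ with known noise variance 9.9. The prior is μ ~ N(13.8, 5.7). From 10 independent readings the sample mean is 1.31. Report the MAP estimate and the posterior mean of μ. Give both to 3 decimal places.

MAP: 3.158. Posterior mean: 3.158.

Posterior for μ is Normal. Precision-weighted mean: (1/5.7·13.8 + 10/9.9·1.31) / (1/5.7 + 10/9.9) = 3.158.
A Normal posterior is symmetric, so mode = mean.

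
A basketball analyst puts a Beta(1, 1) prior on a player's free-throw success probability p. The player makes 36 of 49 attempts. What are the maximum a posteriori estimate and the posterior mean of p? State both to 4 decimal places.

p_MAP = 0.7347, E[p|data] = 0.7255

Posterior: Beta(1+36, 1+13) = Beta(37, 14).
Mode = (37−1)/(37+14−2) = 36/49 = 0.7347.
With a flat prior the MAP equals the MLE, 36/49.
Mean = 37/(37+14) = 37/51 = 0.7255.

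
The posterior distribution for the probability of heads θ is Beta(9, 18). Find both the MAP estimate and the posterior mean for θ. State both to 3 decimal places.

Mode = (9−1)/(9+18−2) = 8/25 = 0.320.
Mean = 9/(9+18) = 9/27 = 0.333.

MAP estimate = 0.320, posterior mean = 0.333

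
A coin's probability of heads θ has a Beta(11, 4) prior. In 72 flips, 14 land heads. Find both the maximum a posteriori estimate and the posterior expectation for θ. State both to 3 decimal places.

MAP = 0.282, posterior mean = 0.287

Posterior: Beta(11+14, 4+58) = Beta(25, 62).
Mode = (25−1)/(25+62−2) = 24/85 = 0.282.
Mean = 25/(25+62) = 25/87 = 0.287.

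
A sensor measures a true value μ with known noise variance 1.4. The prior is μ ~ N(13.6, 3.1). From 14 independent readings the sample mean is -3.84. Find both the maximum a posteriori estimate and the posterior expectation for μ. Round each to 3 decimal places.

Posterior for μ is Normal. Precision-weighted mean: (1/3.1·13.6 + 14/1.4·-3.84) / (1/3.1 + 14/1.4) = -3.295.
A Normal posterior is symmetric, so mode = mean.

MAP = -3.295, posterior mean = -3.295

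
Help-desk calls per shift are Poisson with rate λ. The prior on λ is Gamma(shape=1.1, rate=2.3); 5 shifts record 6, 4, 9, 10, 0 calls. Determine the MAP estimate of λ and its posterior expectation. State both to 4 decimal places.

Σ counts = 29. Posterior: Gamma(shape = 1.1+29 = 30.1, rate = 2.3+5 = 7.3).
Mode = (α−1)/β = 29.1/7.3 = 3.9863.
Mean = α/β = 30.1/7.3 = 4.1233.
Mean > mode: the posterior has a right tail.

MAP = 3.9863; posterior mean = 4.1233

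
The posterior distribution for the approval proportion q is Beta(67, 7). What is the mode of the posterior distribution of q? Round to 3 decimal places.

0.917

Mode = (67−1)/(67+7−2) = 66/72 = 0.917.
Mean = 67/(67+7) = 67/74 = 0.905.
This is the posterior mode — the MAP estimate.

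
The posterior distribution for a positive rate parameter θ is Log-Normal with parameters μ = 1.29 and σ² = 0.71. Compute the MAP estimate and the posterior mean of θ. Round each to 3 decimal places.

MAP = 1.786; posterior mean = 5.181

Mode = exp(μ − σ²) = exp(0.58) = 1.786.
Mean = exp(μ + σ²/2) = exp(1.645) = 5.181.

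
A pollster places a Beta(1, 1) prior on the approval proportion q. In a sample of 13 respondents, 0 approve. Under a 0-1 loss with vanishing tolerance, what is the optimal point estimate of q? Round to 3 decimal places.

Posterior: Beta(1+0, 1+13) = Beta(1, 14).
Since α = 1 ≤ 1 and β > 1, the Beta density is monotone decreasing on [0,1]; the mode is at 0.
Mean = 1/(1+14) = 0.067.
This is the posterior mode — the MAP estimate.

0.000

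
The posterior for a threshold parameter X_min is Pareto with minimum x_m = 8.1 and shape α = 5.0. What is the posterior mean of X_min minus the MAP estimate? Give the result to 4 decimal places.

The Pareto density is strictly decreasing on [x_m, ∞), so the mode is x_m = 8.1000.
Mean = α·x_m/(α−1) = 5.0·8.1/4.0 = 10.1250.
Difference = 10.1250 − 8.1000 = 2.0250.

2.0250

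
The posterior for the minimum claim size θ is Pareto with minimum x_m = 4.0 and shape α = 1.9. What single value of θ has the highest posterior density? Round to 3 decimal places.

4.000

The Pareto density is strictly decreasing on [x_m, ∞), so the mode is x_m = 4.000.
Mean = α·x_m/(α−1) = 1.9·4.0/0.9 = 8.444.
This is the posterior mode — the MAP estimate.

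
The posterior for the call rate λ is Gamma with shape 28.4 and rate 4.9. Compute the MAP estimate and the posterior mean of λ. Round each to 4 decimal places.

MAP = 5.5918; posterior mean = 5.7959

Mode = (α−1)/β = 27.4/4.9 = 5.5918.
Mean = α/β = 28.4/4.9 = 5.7959.
The mean is pulled above the mode by the posterior's right skew.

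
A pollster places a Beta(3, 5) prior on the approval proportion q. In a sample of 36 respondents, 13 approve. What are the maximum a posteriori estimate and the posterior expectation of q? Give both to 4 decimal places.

MAP = 0.3571; posterior mean = 0.3636

Posterior: Beta(3+13, 5+23) = Beta(16, 28).
Mode = (16−1)/(16+28−2) = 15/42 = 0.3571.
Mean = 16/(16+28) = 16/44 = 0.3636.
The posterior is right-skewed, so the mean exceeds the mode.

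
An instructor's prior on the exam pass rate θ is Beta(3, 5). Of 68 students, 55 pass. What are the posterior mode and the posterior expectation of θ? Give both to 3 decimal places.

MAP: 0.770. Posterior mean: 0.763.

Posterior: Beta(3+55, 5+13) = Beta(58, 18).
Mode = (58−1)/(58+18−2) = 57/74 = 0.770.
Mean = 58/(58+18) = 58/76 = 0.763.
Left-skewed posterior ⇒ mean < mode.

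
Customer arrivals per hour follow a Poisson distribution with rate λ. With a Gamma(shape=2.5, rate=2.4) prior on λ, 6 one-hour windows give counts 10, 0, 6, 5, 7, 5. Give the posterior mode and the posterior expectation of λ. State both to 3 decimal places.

Σ counts = 33. Posterior: Gamma(shape = 2.5+33 = 35.5, rate = 2.4+6 = 8.4).
Mode = (α−1)/β = 34.5/8.4 = 4.107.
Mean = α/β = 35.5/8.4 = 4.226.

MAP = 4.107; posterior mean = 4.226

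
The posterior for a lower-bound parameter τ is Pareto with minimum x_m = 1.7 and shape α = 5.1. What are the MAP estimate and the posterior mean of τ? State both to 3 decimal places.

The Pareto density is strictly decreasing on [x_m, ∞), so the mode is x_m = 1.700.
Mean = α·x_m/(α−1) = 5.1·1.7/4.1 = 2.115.
Mean > mode: the posterior has a right tail.

MAP: 1.700. Posterior mean: 2.115.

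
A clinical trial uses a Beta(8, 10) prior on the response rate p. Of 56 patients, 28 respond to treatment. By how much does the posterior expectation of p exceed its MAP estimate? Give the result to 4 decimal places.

0.0004

Posterior: Beta(8+28, 10+28) = Beta(36, 38).
Mode = (36−1)/(36+38−2) = 35/72 = 0.4861.
Mean = 36/(36+38) = 36/74 = 0.4865.
Difference = 0.4865 − 0.4861 = 0.0004.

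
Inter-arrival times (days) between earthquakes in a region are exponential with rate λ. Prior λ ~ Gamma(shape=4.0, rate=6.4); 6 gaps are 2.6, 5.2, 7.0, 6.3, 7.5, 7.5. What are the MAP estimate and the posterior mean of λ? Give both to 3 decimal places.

Σ times = 36.1. Posterior: Gamma(shape = 4.0+6 = 10.0, rate = 6.4+36.1 = 42.5).
Mode = (α−1)/β = 9.0/42.5 = 0.212.
Mean = α/β = 10.0/42.5 = 0.235.
Right-skewed posterior ⇒ mode < mean.

MAP = 0.212, posterior mean = 0.235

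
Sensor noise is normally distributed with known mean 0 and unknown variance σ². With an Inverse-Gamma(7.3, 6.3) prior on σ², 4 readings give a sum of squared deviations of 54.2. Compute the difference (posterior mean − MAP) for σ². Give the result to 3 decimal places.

Posterior: Inverse-Gamma(shape = 7.3+4/2 = 9.3, scale = 6.3+54.2/2 = 33.4).
Mode = β/(α+1) = 33.4/10.3 = 3.243.
Mean = β/(α−1) = 33.4/8.3 = 4.024.
Difference = 4.024 − 3.243 = 0.781.
The posterior is right-skewed, so the mean exceeds the mode.

0.781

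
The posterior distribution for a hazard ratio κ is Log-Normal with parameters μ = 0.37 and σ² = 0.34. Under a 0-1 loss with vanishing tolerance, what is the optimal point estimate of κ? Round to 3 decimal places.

1.030

Mode = exp(μ − σ²) = exp(0.03) = 1.030.
Mean = exp(μ + σ²/2) = exp(0.540) = 1.716.
This is the posterior mode — the MAP estimate.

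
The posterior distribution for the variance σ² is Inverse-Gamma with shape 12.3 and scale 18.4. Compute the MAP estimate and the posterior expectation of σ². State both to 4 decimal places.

MAP: 1.3835. Posterior mean: 1.6283.

Mode = β/(α+1) = 18.4/13.3 = 1.3835.
Mean = β/(α−1) = 18.4/11.3 = 1.6283.
Mean > mode: the posterior has a right tail.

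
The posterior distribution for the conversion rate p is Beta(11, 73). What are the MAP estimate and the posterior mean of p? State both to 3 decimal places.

Mode = (11−1)/(11+73−2) = 10/82 = 0.122.
Mean = 11/(11+73) = 11/84 = 0.131.
The mean is pulled above the mode by the posterior's right skew.

MAP = 0.122; posterior mean = 0.131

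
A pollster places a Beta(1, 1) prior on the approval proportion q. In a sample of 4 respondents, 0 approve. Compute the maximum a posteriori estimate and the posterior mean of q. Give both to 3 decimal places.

maximum a posteriori estimate = 0.000, posterior mean = 0.167

Posterior: Beta(1+0, 1+4) = Beta(1, 5).
Since α = 1 ≤ 1 and β > 1, the Beta density is monotone decreasing on [0,1]; the mode is at 0.
Mean = 1/(1+5) = 0.167.
The mean is pulled above the mode by the posterior's right skew.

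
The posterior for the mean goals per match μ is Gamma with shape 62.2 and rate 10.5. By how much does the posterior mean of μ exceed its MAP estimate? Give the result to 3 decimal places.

0.095

Mode = (α−1)/β = 61.2/10.5 = 5.829.
Mean = α/β = 62.2/10.5 = 5.924.
Difference = 5.924 − 5.829 = 0.095.
Right-skewed posterior ⇒ mode < mean.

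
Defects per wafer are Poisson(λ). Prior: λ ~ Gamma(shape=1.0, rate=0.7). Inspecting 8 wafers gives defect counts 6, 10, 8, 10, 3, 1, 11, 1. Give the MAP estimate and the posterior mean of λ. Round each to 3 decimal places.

Σ counts = 50. Posterior: Gamma(shape = 1.0+50 = 51.0, rate = 0.7+8 = 8.7).
Mode = (α−1)/β = 50.0/8.7 = 5.747.
Mean = α/β = 51.0/8.7 = 5.862.

MAP: 5.747. Posterior mean: 5.862.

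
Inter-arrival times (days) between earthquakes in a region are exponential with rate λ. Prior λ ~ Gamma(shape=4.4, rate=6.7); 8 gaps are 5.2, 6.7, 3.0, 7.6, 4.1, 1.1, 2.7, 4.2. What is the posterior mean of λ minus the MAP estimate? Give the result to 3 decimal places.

Σ times = 34.6. Posterior: Gamma(shape = 4.4+8 = 12.4, rate = 6.7+34.6 = 41.3).
Mode = (α−1)/β = 11.4/41.3 = 0.276.
Mean = α/β = 12.4/41.3 = 0.300.
Difference = 0.300 − 0.276 = 0.024.
The mean is pulled above the mode by the posterior's right skew.

0.024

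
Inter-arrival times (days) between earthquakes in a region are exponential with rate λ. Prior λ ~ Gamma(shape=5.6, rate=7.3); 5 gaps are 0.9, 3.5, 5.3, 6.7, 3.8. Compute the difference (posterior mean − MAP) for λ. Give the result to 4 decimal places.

0.0364

Σ times = 20.2. Posterior: Gamma(shape = 5.6+5 = 10.6, rate = 7.3+20.2 = 27.5).
Mode = (α−1)/β = 9.6/27.5 = 0.3491.
Mean = α/β = 10.6/27.5 = 0.3855.
Difference = 0.3855 − 0.3491 = 0.0364.
The posterior is right-skewed, so the mean exceeds the mode.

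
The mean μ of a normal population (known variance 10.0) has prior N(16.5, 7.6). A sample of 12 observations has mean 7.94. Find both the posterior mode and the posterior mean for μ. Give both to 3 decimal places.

μ_MAP = 8.786, E[μ|data] = 8.786

Posterior for μ is Normal. Precision-weighted mean: (1/7.6·16.5 + 12/10.0·7.94) / (1/7.6 + 12/10.0) = 8.786.
A Normal posterior is symmetric, so mode = mean.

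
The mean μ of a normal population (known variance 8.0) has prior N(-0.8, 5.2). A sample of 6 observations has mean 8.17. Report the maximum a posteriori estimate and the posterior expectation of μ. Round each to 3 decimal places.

μ_MAP = 6.339, E[μ|data] = 6.339

Posterior for μ is Normal. Precision-weighted mean: (1/5.2·-0.8 + 6/8.0·8.17) / (1/5.2 + 6/8.0) = 6.339.
A Normal posterior is symmetric, so mode = mean.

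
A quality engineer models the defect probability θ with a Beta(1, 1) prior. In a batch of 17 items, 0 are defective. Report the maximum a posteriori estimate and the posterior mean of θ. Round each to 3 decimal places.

θ_MAP = 0.000, E[θ|data] = 0.053

Posterior: Beta(1+0, 1+17) = Beta(1, 18).
Since α = 1 ≤ 1 and β > 1, the Beta density is monotone decreasing on [0,1]; the mode is at 0.
Mean = 1/(1+18) = 0.053.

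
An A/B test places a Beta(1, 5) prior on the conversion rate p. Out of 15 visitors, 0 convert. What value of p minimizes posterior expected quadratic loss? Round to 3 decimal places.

Posterior: Beta(1+0, 5+15) = Beta(1, 20).
Since α = 1 ≤ 1 and β > 1, the Beta density is monotone decreasing on [0,1]; the mode is at 0.
Mean = 1/(1+20) = 0.048.
Quadratic loss ⇒ the optimal estimator is the posterior mean.

0.048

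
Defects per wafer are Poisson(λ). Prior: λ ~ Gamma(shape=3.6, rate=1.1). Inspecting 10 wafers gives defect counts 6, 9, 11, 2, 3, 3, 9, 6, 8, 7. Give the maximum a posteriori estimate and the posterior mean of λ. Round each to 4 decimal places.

Σ counts = 64. Posterior: Gamma(shape = 3.6+64 = 67.6, rate = 1.1+10 = 11.1).
Mode = (α−1)/β = 66.6/11.1 = 6.0000.
Mean = α/β = 67.6/11.1 = 6.0901.
The posterior is right-skewed, so the mean exceeds the mode.

MAP = 6.0000; posterior mean = 6.0901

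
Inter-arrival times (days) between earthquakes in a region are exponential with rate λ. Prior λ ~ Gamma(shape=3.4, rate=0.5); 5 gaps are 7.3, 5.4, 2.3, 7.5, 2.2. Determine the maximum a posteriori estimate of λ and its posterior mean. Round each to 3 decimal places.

λ_MAP = 0.294, E[λ|data] = 0.333

Σ times = 24.7. Posterior: Gamma(shape = 3.4+5 = 8.4, rate = 0.5+24.7 = 25.2).
Mode = (α−1)/β = 7.4/25.2 = 0.294.
Mean = α/β = 8.4/25.2 = 0.333.
The posterior is right-skewed, so the mean exceeds the mode.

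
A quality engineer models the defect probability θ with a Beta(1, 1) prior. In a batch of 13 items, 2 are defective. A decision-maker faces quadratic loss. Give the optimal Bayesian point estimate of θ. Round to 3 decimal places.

0.200

Posterior: Beta(1+2, 1+11) = Beta(3, 12).
Mode = (3−1)/(3+12−2) = 2/13 = 0.154.
Mean = 3/(3+12) = 3/15 = 0.200.
Quadratic loss ⇒ the optimal estimator is the posterior mean.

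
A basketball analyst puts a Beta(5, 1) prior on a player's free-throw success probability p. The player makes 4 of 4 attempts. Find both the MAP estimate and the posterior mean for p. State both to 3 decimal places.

Posterior: Beta(5+4, 1+0) = Beta(9, 1).
Since β = 1 ≤ 1 and α > 1, the Beta density is monotone increasing on [0,1]; the mode is at 1.
Mean = 9/(9+1) = 0.900.

MAP: 1.000. Posterior mean: 0.900.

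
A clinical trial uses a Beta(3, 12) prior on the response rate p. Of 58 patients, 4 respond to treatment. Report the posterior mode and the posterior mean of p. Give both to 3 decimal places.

Posterior: Beta(3+4, 12+54) = Beta(7, 66).
Mode = (7−1)/(7+66−2) = 6/71 = 0.085.
Mean = 7/(7+66) = 7/73 = 0.096.

MAP = 0.085; posterior mean = 0.096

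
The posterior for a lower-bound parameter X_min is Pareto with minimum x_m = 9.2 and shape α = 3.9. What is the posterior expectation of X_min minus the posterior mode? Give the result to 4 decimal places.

The Pareto density is strictly decreasing on [x_m, ∞), so the mode is x_m = 9.2000.
Mean = α·x_m/(α−1) = 3.9·9.2/2.9 = 12.3724.
Difference = 12.3724 − 9.2000 = 3.1724.

3.1724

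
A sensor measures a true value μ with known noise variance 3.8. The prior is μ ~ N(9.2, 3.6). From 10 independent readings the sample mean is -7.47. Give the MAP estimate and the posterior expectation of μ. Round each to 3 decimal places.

Posterior for μ is Normal. Precision-weighted mean: (1/3.6·9.2 + 10/3.8·-7.47) / (1/3.6 + 10/3.8) = -5.878.
A Normal posterior is symmetric, so mode = mean.

MAP = -5.878, posterior mean = -5.878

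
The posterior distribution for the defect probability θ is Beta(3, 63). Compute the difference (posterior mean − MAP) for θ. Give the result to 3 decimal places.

Mode = (3−1)/(3+63−2) = 2/64 = 0.031.
Mean = 3/(3+63) = 3/66 = 0.045.
Difference = 0.045 − 0.031 = 0.014.

0.014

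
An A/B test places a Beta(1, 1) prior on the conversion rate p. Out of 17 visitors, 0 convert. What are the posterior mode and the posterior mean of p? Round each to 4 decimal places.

Posterior: Beta(1+0, 1+17) = Beta(1, 18).
Since α = 1 ≤ 1 and β > 1, the Beta density is monotone decreasing on [0,1]; the mode is at 0.
Mean = 1/(1+18) = 0.0526.

posterior mode = 0.0000, posterior mean = 0.0526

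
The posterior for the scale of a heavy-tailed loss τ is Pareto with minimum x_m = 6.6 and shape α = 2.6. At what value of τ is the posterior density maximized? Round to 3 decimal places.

6.600

The Pareto density is strictly decreasing on [x_m, ∞), so the mode is x_m = 6.600.
Mean = α·x_m/(α−1) = 2.6·6.6/1.6 = 10.725.
This is the posterior mode — the MAP estimate.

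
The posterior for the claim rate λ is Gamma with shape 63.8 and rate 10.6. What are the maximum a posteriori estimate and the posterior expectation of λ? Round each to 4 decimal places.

MAP: 5.9245. Posterior mean: 6.0189.

Mode = (α−1)/β = 62.8/10.6 = 5.9245.
Mean = α/β = 63.8/10.6 = 6.0189.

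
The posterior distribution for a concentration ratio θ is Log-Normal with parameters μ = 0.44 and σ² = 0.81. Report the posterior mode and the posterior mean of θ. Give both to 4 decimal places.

MAP = 0.6907, posterior mean = 2.3280

Mode = exp(μ − σ²) = exp(-0.37) = 0.6907.
Mean = exp(μ + σ²/2) = exp(0.845) = 2.3280.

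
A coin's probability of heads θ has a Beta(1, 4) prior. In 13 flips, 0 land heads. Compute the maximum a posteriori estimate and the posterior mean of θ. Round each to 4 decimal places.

Posterior: Beta(1+0, 4+13) = Beta(1, 17).
Since α = 1 ≤ 1 and β > 1, the Beta density is monotone decreasing on [0,1]; the mode is at 0.
Mean = 1/(1+17) = 0.0556.

MAP = 0.0000; posterior mean = 0.0556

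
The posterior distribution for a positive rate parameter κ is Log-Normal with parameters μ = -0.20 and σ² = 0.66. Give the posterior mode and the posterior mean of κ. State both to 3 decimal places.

Mode = exp(μ − σ²) = exp(-0.86) = 0.423.
Mean = exp(μ + σ²/2) = exp(0.130) = 1.139.
Mean > mode: the posterior has a right tail.

posterior mode = 0.423, posterior mean = 1.139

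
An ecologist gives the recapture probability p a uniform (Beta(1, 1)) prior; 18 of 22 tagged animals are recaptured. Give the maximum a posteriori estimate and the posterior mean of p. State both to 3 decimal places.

maximum a posteriori estimate = 0.818, posterior mean = 0.792

Posterior: Beta(1+18, 1+4) = Beta(19, 5).
Mode = (19−1)/(19+5−2) = 18/22 = 0.818.
With a flat prior the MAP equals the MLE, 18/22.
Mean = 19/(19+5) = 19/24 = 0.792.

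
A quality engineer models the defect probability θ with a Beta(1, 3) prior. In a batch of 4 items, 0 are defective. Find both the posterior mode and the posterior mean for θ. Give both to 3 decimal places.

Posterior: Beta(1+0, 3+4) = Beta(1, 7).
Since α = 1 ≤ 1 and β > 1, the Beta density is monotone decreasing on [0,1]; the mode is at 0.
Mean = 1/(1+7) = 0.125.
Right-skewed posterior ⇒ mode < mean.

posterior mode = 0.000, posterior mean = 0.125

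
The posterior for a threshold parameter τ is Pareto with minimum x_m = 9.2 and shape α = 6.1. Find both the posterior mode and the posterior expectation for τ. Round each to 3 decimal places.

τ_MAP = 9.200, E[τ|data] = 11.004

The Pareto density is strictly decreasing on [x_m, ∞), so the mode is x_m = 9.200.
Mean = α·x_m/(α−1) = 6.1·9.2/5.1 = 11.004.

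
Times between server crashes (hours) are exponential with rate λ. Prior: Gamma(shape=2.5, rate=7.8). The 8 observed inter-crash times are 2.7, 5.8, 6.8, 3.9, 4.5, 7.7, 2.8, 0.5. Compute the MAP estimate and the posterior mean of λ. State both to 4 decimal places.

Σ times = 34.7. Posterior: Gamma(shape = 2.5+8 = 10.5, rate = 7.8+34.7 = 42.5).
Mode = (α−1)/β = 9.5/42.5 = 0.2235.
Mean = α/β = 10.5/42.5 = 0.2471.

MAP = 0.2235, posterior mean = 0.2471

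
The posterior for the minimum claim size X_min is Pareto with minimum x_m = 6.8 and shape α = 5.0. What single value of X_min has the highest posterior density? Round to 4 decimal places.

6.8000

The Pareto density is strictly decreasing on [x_m, ∞), so the mode is x_m = 6.8000.
Mean = α·x_m/(α−1) = 5.0·6.8/4.0 = 8.5000.
This is the posterior mode — the MAP estimate.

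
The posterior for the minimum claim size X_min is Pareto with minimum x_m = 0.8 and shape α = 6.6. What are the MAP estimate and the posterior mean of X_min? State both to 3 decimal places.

MAP = 0.800; posterior mean = 0.943

The Pareto density is strictly decreasing on [x_m, ∞), so the mode is x_m = 0.800.
Mean = α·x_m/(α−1) = 6.6·0.8/5.6 = 0.943.
Right-skewed posterior ⇒ mode < mean.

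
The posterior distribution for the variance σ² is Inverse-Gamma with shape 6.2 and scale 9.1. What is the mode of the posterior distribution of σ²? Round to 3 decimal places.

1.264

Mode = β/(α+1) = 9.1/7.2 = 1.264.
Mean = β/(α−1) = 9.1/5.2 = 1.750.
This is the posterior mode — the MAP estimate.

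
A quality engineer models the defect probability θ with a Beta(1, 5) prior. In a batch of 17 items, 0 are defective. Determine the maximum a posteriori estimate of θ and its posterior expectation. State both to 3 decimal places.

Posterior: Beta(1+0, 5+17) = Beta(1, 22).
Since α = 1 ≤ 1 and β > 1, the Beta density is monotone decreasing on [0,1]; the mode is at 0.
Mean = 1/(1+22) = 0.043.
Right-skewed posterior ⇒ mode < mean.

MAP: 0.000. Posterior mean: 0.043.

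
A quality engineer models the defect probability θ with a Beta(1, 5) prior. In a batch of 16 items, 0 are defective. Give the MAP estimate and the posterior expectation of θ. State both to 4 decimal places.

θ_MAP = 0.0000, E[θ|data] = 0.0455

Posterior: Beta(1+0, 5+16) = Beta(1, 21).
Since α = 1 ≤ 1 and β > 1, the Beta density is monotone decreasing on [0,1]; the mode is at 0.
Mean = 1/(1+21) = 0.0455.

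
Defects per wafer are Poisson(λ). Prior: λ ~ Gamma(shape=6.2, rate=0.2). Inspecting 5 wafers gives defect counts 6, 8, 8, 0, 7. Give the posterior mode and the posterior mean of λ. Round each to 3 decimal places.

MAP = 6.577; posterior mean = 6.769

Σ counts = 29. Posterior: Gamma(shape = 6.2+29 = 35.2, rate = 0.2+5 = 5.2).
Mode = (α−1)/β = 34.2/5.2 = 6.577.
Mean = α/β = 35.2/5.2 = 6.769.
The mean is pulled above the mode by the posterior's right skew.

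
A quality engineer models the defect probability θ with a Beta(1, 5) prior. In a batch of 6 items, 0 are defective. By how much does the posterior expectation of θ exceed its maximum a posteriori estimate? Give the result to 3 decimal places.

0.083

Posterior: Beta(1+0, 5+6) = Beta(1, 11).
Since α = 1 ≤ 1 and β > 1, the Beta density is monotone decreasing on [0,1]; the mode is at 0.
Mean = 1/(1+11) = 0.083.
Difference = 0.083 − 0.000 = 0.083.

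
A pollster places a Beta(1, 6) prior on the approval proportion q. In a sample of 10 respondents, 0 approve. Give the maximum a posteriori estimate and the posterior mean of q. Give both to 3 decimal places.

Posterior: Beta(1+0, 6+10) = Beta(1, 16).
Since α = 1 ≤ 1 and β > 1, the Beta density is monotone decreasing on [0,1]; the mode is at 0.
Mean = 1/(1+16) = 0.059.

maximum a posteriori estimate = 0.000, posterior mean = 0.059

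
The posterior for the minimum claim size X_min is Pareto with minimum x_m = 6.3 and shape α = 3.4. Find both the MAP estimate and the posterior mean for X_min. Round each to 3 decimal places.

The Pareto density is strictly decreasing on [x_m, ∞), so the mode is x_m = 6.300.
Mean = α·x_m/(α−1) = 3.4·6.3/2.4 = 8.925.

X_min_MAP = 6.300, E[X_min|data] = 8.925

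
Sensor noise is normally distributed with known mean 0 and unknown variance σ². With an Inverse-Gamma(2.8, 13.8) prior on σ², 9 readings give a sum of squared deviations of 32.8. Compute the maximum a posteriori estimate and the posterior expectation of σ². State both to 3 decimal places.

MAP: 3.639. Posterior mean: 4.794.

Posterior: Inverse-Gamma(shape = 2.8+9/2 = 7.3, scale = 13.8+32.8/2 = 30.2).
Mode = β/(α+1) = 30.2/8.3 = 3.639.
Mean = β/(α−1) = 30.2/6.3 = 4.794.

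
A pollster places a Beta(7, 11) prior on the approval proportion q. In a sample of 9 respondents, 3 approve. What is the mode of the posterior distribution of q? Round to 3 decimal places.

0.360

Posterior: Beta(7+3, 11+6) = Beta(10, 17).
Mode = (10−1)/(10+17−2) = 9/25 = 0.360.
Mean = 10/(10+17) = 10/27 = 0.370.
This is the posterior mode — the MAP estimate.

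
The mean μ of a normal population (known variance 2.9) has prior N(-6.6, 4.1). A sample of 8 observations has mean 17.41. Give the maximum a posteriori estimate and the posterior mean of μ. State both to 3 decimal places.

MAP = 15.460, posterior mean = 15.460

Posterior for μ is Normal. Precision-weighted mean: (1/4.1·-6.6 + 8/2.9·17.41) / (1/4.1 + 8/2.9) = 15.460.
A Normal posterior is symmetric, so mode = mean.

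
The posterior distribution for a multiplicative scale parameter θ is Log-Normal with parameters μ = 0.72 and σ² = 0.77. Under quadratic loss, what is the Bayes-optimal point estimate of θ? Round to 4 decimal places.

3.0192

Mode = exp(μ − σ²) = exp(-0.05) = 0.9512.
Mean = exp(μ + σ²/2) = exp(1.105) = 3.0192.
Quadratic loss ⇒ the optimal estimator is the posterior mean.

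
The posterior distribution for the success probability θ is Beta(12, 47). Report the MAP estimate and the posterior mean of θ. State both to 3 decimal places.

MAP: 0.193. Posterior mean: 0.203.

Mode = (12−1)/(12+47−2) = 11/57 = 0.193.
Mean = 12/(12+47) = 12/59 = 0.203.
The posterior is right-skewed, so the mean exceeds the mode.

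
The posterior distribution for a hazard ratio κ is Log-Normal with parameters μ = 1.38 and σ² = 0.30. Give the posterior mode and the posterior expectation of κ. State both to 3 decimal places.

Mode = exp(μ − σ²) = exp(1.08) = 2.945.
Mean = exp(μ + σ²/2) = exp(1.530) = 4.618.

κ_MAP = 2.945, E[κ|data] = 4.618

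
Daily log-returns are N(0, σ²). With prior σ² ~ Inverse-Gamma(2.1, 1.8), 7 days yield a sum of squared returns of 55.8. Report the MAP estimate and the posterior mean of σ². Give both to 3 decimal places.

MAP estimate = 4.500, posterior mean = 6.457

Posterior: Inverse-Gamma(shape = 2.1+7/2 = 5.6, scale = 1.8+55.8/2 = 29.7).
Mode = β/(α+1) = 29.7/6.6 = 4.500.
Mean = β/(α−1) = 29.7/4.6 = 6.457.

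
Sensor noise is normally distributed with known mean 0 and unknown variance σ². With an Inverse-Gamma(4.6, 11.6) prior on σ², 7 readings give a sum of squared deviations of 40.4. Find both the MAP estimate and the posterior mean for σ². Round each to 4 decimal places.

MAP estimate = 3.4945, posterior mean = 4.4789

Posterior: Inverse-Gamma(shape = 4.6+7/2 = 8.1, scale = 11.6+40.4/2 = 31.8).
Mode = β/(α+1) = 31.8/9.1 = 3.4945.
Mean = β/(α−1) = 31.8/7.1 = 4.4789.
Mean > mode: the posterior has a right tail.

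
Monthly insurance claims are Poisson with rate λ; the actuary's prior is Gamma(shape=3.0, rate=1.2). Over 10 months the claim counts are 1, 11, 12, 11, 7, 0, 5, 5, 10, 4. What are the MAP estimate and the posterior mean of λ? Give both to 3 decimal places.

Σ counts = 66. Posterior: Gamma(shape = 3.0+66 = 69.0, rate = 1.2+10 = 11.2).
Mode = (α−1)/β = 68.0/11.2 = 6.071.
Mean = α/β = 69.0/11.2 = 6.161.

MAP = 6.071, posterior mean = 6.161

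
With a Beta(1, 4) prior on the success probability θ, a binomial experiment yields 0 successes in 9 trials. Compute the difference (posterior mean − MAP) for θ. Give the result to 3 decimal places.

Posterior: Beta(1+0, 4+9) = Beta(1, 13).
Since α = 1 ≤ 1 and β > 1, the Beta density is monotone decreasing on [0,1]; the mode is at 0.
Mean = 1/(1+13) = 0.071.
Difference = 0.071 − 0.000 = 0.071.
The mean is pulled above the mode by the posterior's right skew.

0.071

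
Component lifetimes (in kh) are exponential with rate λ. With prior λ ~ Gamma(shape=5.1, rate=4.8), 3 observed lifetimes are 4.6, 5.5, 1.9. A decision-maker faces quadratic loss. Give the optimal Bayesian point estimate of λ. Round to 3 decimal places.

Σ times = 12.0. Posterior: Gamma(shape = 5.1+3 = 8.1, rate = 4.8+12.0 = 16.8).
Mode = (α−1)/β = 7.1/16.8 = 0.423.
Mean = α/β = 8.1/16.8 = 0.482.
Quadratic loss ⇒ the optimal estimator is the posterior mean.

0.482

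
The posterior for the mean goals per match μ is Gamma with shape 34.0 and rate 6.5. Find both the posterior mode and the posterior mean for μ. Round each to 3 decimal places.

MAP: 5.077. Posterior mean: 5.231.

Mode = (α−1)/β = 33.0/6.5 = 5.077.
Mean = α/β = 34.0/6.5 = 5.231.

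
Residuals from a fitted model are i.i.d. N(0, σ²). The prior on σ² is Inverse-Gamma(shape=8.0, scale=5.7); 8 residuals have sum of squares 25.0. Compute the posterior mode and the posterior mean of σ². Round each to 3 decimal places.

σ²_MAP = 1.400, E[σ²|data] = 1.655

Posterior: Inverse-Gamma(shape = 8.0+8/2 = 12.0, scale = 5.7+25.0/2 = 18.2).
Mode = β/(α+1) = 18.2/13.0 = 1.400.
Mean = β/(α−1) = 18.2/11.0 = 1.655.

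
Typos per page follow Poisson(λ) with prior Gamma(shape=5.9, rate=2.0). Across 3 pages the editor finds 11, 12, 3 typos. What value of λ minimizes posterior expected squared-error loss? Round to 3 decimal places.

Σ counts = 26. Posterior: Gamma(shape = 5.9+26 = 31.9, rate = 2.0+3 = 5.0).
Mode = (α−1)/β = 30.9/5.0 = 6.180.
Mean = α/β = 31.9/5.0 = 6.380.
Squared-error loss ⇒ the optimal estimator is the posterior mean.

6.380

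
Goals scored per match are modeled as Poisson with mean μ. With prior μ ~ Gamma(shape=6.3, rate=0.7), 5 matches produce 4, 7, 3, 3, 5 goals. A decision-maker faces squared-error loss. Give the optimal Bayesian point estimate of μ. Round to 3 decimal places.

4.965

Σ counts = 22. Posterior: Gamma(shape = 6.3+22 = 28.3, rate = 0.7+5 = 5.7).
Mode = (α−1)/β = 27.3/5.7 = 4.789.
Mean = α/β = 28.3/5.7 = 4.965.
Squared-error loss ⇒ the optimal estimator is the posterior mean.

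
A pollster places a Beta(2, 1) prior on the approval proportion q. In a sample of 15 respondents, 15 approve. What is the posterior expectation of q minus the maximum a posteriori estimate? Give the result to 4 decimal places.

Posterior: Beta(2+15, 1+0) = Beta(17, 1).
Since β = 1 ≤ 1 and α > 1, the Beta density is monotone increasing on [0,1]; the mode is at 1.
Mean = 17/(17+1) = 0.9444.
Difference = 0.9444 − 1.0000 = -0.0556.
The mean is pulled below the mode by the posterior's left skew.

-0.0556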